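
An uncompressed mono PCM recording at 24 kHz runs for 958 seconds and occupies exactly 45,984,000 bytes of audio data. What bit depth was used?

Bytes per sample = 45,984,000 / (24,000 × 958 × 1) = 45,984,000 / 22,992,000 = 2.
Bit depth = 2 × 8 = 16 bits.

16 bits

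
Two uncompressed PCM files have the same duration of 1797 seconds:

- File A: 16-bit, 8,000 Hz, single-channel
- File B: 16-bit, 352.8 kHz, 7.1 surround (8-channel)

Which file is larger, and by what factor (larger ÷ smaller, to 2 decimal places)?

File B, by a factor of 352.80

File A: 8,000 × 2 × 1 = 16,000 bytes/s.
File B: 352,800 × 2 × 8 = 5,644,800 bytes/s.
File B is larger; ratio = 10,143,705,600 / 28,752,000 = 352.80.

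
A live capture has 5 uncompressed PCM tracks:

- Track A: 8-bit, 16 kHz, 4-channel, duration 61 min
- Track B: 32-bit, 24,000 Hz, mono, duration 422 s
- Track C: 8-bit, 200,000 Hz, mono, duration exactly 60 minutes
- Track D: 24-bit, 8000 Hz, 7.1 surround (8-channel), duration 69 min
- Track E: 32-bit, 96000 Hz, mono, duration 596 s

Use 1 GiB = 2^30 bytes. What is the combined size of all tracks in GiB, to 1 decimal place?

1.9 GiB

Track A: 61 min = 3,660 s; 16,000 × 3,660 × 1 × 4 = 234,240,000 bytes.
Track B: 24,000 × 422 × 4 × 1 = 40,512,000 bytes.
Track C: exactly 60 minutes = 3,600 s; 200,000 × 3,600 × 1 × 1 = 720,000,000 bytes.
Track D: 69 min = 4,140 s; 8,000 × 4,140 × 3 × 8 = 794,880,000 bytes.
Track E: 96,000 × 596 × 4 × 1 = 228,864,000 bytes.
Total = 2,018,496,000 bytes = 1.9 GiB.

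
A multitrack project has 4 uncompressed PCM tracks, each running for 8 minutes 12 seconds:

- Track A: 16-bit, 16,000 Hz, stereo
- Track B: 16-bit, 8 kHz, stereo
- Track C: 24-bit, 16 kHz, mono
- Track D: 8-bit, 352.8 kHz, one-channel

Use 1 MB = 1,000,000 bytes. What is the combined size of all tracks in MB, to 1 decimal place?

8 minutes 12 seconds = 492 s.
Track A: 16,000 × 492 × 2 × 2 = 31,488,000 bytes.
Track B: 8,000 × 492 × 2 × 2 = 15,744,000 bytes.
Track C: 16,000 × 492 × 3 × 1 = 23,616,000 bytes.
Track D: 352,800 × 492 × 1 × 1 = 173,577,600 bytes.
Total = 244,425,600 bytes = 244.4 MB.

244.4 MB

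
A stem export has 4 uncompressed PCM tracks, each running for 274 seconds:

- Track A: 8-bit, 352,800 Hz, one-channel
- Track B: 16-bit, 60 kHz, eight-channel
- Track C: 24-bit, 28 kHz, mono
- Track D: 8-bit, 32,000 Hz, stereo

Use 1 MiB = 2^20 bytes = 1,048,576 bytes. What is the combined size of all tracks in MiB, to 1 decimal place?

381.7 MiB

Track A: 352,800 × 274 × 1 × 1 = 96,667,200 bytes.
Track B: 60,000 × 274 × 2 × 8 = 263,040,000 bytes.
Track C: 28,000 × 274 × 3 × 1 = 23,016,000 bytes.
Track D: 32,000 × 274 × 1 × 2 = 17,536,000 bytes.
Total = 400,259,200 bytes = 381.7 MiB.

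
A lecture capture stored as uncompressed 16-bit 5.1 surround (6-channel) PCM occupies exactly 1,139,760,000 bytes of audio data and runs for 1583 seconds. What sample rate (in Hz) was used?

60,000 Hz

Bytes = sample_rate × seconds × bytes_per_sample × channels.
sample_rate = 1,139,760,000 / (1,583 × 2 × 6) = 1,139,760,000 / 18,996 = 60,000 Hz.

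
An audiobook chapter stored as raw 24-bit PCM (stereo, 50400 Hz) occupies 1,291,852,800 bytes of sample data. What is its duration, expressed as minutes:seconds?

71:12

Byte rate = 50,400 × 3 × 2 = 302,400 bytes/s.
Duration = 1,291,852,800 / 302,400 = 4,272 s.
4,272 s = 71:12.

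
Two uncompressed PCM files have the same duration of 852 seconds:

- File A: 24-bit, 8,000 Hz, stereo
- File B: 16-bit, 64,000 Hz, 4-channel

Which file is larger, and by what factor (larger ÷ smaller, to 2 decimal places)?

File A: 8,000 × 3 × 2 = 48,000 bytes/s.
File B: 64,000 × 2 × 4 = 512,000 bytes/s.
File B is larger; ratio = 436,224,000 / 40,896,000 = 10.67.

File B, by a factor of 10.67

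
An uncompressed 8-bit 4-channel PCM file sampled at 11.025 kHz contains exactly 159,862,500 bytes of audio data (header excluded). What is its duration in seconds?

3,625 seconds

Byte rate = 11,025 × 1 × 4 = 44,100 bytes/s.
Duration = 159,862,500 / 44,100 = 3,625 s.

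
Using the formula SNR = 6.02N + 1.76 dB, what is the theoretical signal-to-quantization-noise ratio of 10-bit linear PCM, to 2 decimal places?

6.02 × 10 + 1.76 = 61.96 dB.

61.96 dB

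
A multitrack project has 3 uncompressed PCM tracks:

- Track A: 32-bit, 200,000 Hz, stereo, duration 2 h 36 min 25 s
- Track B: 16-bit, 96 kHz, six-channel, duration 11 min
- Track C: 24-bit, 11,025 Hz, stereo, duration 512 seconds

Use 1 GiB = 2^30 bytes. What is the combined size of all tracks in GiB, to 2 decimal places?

Track A: 2 h 36 min 25 s = 9,385 s; 200,000 × 9,385 × 4 × 2 = 15,016,000,000 bytes.
Track B: 11 min = 660 s; 96,000 × 660 × 2 × 6 = 760,320,000 bytes.
Track C: 11,025 × 512 × 3 × 2 = 33,868,800 bytes.
Total = 15,810,188,800 bytes = 14.72 GiB.

14.72 GiB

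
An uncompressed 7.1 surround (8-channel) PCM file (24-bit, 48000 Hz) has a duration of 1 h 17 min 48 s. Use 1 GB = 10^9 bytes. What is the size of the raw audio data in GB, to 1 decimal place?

Duration = 1 h 17 min 48 s = 4,668 s.
Bytes = 48,000 samples/s × 4,668 s × 3 bytes/sample × 8 ch = 5,377,536,000 bytes.
5,377,536,000 / 1,000,000,000 = 5.4 GB.

5.4 GB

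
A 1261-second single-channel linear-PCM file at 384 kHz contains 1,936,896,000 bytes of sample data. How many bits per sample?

32 bits

Bytes per sample = 1,936,896,000 / (384,000 × 1,261 × 1) = 1,936,896,000 / 484,224,000 = 4.
Bit depth = 4 × 8 = 32 bits.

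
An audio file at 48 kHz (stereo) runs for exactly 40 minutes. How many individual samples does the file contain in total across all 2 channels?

exactly 40 minutes = 2,400 s.
48,000 × 2,400 s × 2 ch = 230,400,000 samples.

230,400,000 samples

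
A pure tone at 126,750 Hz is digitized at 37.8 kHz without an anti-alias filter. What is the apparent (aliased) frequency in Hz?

13,350 Hz

Nyquist = 37,800/2 = 18,900 Hz; 126,750 Hz exceeds it.
Alias = |126,750 − 3×37,800| = |126,750 − 113,400| = 13,350 Hz.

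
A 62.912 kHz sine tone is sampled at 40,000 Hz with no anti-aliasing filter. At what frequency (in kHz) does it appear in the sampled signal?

17.088 kHz

Nyquist = 40,000/2 = 20,000 Hz; 62,912 Hz exceeds it.
Alias = |62,912 − 2×40,000| = |62,912 − 80,000| = 17,088 Hz = 17.088 kHz.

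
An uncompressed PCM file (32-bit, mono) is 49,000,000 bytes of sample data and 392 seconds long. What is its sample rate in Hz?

31,250 Hz

Bytes = sample_rate × seconds × bytes_per_sample × channels.
sample_rate = 49,000,000 / (392 × 4 × 1) = 49,000,000 / 1,568 = 31,250 Hz.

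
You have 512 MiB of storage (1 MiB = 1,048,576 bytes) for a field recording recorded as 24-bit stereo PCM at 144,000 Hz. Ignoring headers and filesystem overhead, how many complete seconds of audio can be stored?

621 seconds

Uncompressed byte rate = 144,000 × 3 × 2 = 864,000 bytes/s.
Capacity = 512 × 1,048,576 = 536,870,912 bytes.
536,870,912 / 864,000 ≈ 621.38 s → 621 seconds.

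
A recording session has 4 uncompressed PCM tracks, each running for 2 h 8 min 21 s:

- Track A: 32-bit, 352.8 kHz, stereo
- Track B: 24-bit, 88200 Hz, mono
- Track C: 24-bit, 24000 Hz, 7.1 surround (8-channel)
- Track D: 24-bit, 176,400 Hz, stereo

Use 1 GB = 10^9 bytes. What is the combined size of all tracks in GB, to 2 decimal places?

36.36 GB

2 h 8 min 21 s = 7,701 s.
Track A: 352,800 × 7,701 × 4 × 2 = 21,735,302,400 bytes.
Track B: 88,200 × 7,701 × 3 × 1 = 2,037,684,600 bytes.
Track C: 24,000 × 7,701 × 3 × 8 = 4,435,776,000 bytes.
Track D: 176,400 × 7,701 × 3 × 2 = 8,150,738,400 bytes.
Total = 36,359,501,400 bytes = 36.36 GB.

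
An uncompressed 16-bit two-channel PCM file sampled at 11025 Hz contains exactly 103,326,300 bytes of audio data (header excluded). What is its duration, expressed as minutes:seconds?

Byte rate = 11,025 × 2 × 2 = 44,100 bytes/s.
Duration = 103,326,300 / 44,100 = 2,343 s.
2,343 s = 39:03.

39:03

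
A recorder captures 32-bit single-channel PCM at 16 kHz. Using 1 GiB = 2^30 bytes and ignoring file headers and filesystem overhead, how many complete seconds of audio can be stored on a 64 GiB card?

Uncompressed byte rate = 16,000 × 4 × 1 = 64,000 bytes/s.
Capacity = 64 × 1,073,741,824 = 68,719,476,736 bytes.
68,719,476,736 / 64,000 ≈ 1073741.82 s → 1,073,741 seconds.

1,073,741 seconds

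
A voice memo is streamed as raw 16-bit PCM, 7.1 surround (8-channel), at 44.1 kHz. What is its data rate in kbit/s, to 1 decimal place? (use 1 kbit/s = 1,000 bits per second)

5644.8 kbit/s

Bit rate = 44,100 × 16 × 8 = 5,644,800 bits/s.
= 5644.8 kbit/s.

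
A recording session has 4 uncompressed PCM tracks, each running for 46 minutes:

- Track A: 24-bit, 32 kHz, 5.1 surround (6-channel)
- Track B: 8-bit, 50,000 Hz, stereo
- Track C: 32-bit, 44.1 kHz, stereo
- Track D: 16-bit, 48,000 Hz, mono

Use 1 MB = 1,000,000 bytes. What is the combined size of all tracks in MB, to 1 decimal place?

46 minutes = 2,760 s.
Track A: 32,000 × 2,760 × 3 × 6 = 1,589,760,000 bytes.
Track B: 50,000 × 2,760 × 1 × 2 = 276,000,000 bytes.
Track C: 44,100 × 2,760 × 4 × 2 = 973,728,000 bytes.
Track D: 48,000 × 2,760 × 2 × 1 = 264,960,000 bytes.
Total = 3,104,448,000 bytes = 3104.4 MB.

3104.4 MB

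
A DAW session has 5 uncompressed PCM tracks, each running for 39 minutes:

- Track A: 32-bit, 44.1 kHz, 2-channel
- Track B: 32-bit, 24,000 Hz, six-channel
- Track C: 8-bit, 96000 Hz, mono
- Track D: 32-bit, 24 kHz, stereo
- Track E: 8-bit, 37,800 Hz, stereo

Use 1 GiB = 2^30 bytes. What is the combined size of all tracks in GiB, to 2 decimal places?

39 minutes = 2,340 s.
Track A: 44,100 × 2,340 × 4 × 2 = 825,552,000 bytes.
Track B: 24,000 × 2,340 × 4 × 6 = 1,347,840,000 bytes.
Track C: 96,000 × 2,340 × 1 × 1 = 224,640,000 bytes.
Track D: 24,000 × 2,340 × 4 × 2 = 449,280,000 bytes.
Track E: 37,800 × 2,340 × 1 × 2 = 176,904,000 bytes.
Total = 3,024,216,000 bytes = 2.82 GiB.

2.82 GiB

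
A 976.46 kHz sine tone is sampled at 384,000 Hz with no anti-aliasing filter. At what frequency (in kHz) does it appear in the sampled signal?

175.54 kHz

Nyquist = 384,000/2 = 192,000 Hz; 976,460 Hz exceeds it.
Alias = |976,460 − 3×384,000| = |976,460 − 1,152,000| = 175,540 Hz = 175.54 kHz.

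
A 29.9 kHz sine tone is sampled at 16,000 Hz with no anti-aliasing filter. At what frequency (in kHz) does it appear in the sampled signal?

Nyquist = 16,000/2 = 8,000 Hz; 29,900 Hz exceeds it.
Alias = |29,900 − 2×16,000| = |29,900 − 32,000| = 2,100 Hz = 2.1 kHz.

2.1 kHz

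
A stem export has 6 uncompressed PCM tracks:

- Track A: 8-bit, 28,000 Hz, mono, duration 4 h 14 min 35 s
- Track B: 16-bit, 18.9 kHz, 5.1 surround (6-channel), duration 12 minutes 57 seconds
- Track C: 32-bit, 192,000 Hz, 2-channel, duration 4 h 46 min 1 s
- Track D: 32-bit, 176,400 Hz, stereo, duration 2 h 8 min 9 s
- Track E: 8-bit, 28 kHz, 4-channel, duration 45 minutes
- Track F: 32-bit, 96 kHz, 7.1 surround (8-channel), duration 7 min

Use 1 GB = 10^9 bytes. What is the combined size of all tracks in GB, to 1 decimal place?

39.4 GB

Track A: 4 h 14 min 35 s = 15,275 s; 28,000 × 15,275 × 1 × 1 = 427,700,000 bytes.
Track B: 12 minutes 57 seconds = 777 s; 18,900 × 777 × 2 × 6 = 176,223,600 bytes.
Track C: 4 h 46 min 1 s = 17,161 s; 192,000 × 17,161 × 4 × 2 = 26,359,296,000 bytes.
Track D: 2 h 8 min 9 s = 7,689 s; 176,400 × 7,689 × 4 × 2 = 10,850,716,800 bytes.
Track E: 45 minutes = 2,700 s; 28,000 × 2,700 × 1 × 4 = 302,400,000 bytes.
Track F: 7 min = 420 s; 96,000 × 420 × 4 × 8 = 1,290,240,000 bytes.
Total = 39,406,576,400 bytes = 39.4 GB.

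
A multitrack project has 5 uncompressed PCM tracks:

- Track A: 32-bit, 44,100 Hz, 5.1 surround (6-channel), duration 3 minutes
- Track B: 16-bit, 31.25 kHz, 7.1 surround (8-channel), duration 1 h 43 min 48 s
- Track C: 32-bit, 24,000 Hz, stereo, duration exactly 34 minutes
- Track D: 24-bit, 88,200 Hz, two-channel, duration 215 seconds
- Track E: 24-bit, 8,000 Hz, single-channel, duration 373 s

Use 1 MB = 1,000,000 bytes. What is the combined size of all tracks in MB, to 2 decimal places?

Track A: 3 minutes = 180 s; 44,100 × 180 × 4 × 6 = 190,512,000 bytes.
Track B: 1 h 43 min 48 s = 6,228 s; 31,250 × 6,228 × 2 × 8 = 3,114,000,000 bytes.
Track C: exactly 34 minutes = 2,040 s; 24,000 × 2,040 × 4 × 2 = 391,680,000 bytes.
Track D: 88,200 × 215 × 3 × 2 = 113,778,000 bytes.
Track E: 8,000 × 373 × 3 × 1 = 8,952,000 bytes.
Total = 3,818,922,000 bytes = 3818.92 MB.

3818.92 MB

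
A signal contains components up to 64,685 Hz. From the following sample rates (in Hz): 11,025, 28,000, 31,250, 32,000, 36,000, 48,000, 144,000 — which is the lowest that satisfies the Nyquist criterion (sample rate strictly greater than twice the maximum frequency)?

Need sample rate > 2 × 64,685 = 129,370 Hz.
Lowest listed rate above 129,370 Hz is 144,000 Hz.

144,000 Hz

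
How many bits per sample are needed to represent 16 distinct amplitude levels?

4 bits

log2(16) = 4.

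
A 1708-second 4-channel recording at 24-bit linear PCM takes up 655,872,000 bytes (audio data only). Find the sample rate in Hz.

Bytes = sample_rate × seconds × bytes_per_sample × channels.
sample_rate = 655,872,000 / (1,708 × 3 × 4) = 655,872,000 / 20,496 = 32,000 Hz.

32,000 Hz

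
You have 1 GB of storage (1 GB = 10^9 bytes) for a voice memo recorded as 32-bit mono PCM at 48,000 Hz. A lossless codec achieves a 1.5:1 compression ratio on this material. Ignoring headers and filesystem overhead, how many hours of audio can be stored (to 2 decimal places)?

Uncompressed byte rate = 48,000 × 4 × 1 = 192,000 bytes/s.
After 1.5:1 compression, effective rate ≈ 128000 bytes/s.
Capacity = 1 × 1,000,000,000 = 1,000,000,000 bytes.
1,000,000,000 / effective rate ≈ 7812.5 s → 2.17 hours.

2.17 hours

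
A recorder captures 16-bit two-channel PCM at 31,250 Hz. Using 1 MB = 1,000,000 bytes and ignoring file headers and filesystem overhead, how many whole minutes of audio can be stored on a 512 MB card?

Uncompressed byte rate = 31,250 × 2 × 2 = 125,000 bytes/s.
Capacity = 512 × 1,000,000 = 512,000,000 bytes.
512,000,000 / 125,000 ≈ 4096 s → 68 minutes.

68 minutes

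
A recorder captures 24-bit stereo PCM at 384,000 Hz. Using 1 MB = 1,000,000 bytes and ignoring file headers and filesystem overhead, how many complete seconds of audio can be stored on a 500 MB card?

Uncompressed byte rate = 384,000 × 3 × 2 = 2,304,000 bytes/s.
Capacity = 500 × 1,000,000 = 500,000,000 bytes.
500,000,000 / 2,304,000 ≈ 217.01 s → 217 seconds.

217 seconds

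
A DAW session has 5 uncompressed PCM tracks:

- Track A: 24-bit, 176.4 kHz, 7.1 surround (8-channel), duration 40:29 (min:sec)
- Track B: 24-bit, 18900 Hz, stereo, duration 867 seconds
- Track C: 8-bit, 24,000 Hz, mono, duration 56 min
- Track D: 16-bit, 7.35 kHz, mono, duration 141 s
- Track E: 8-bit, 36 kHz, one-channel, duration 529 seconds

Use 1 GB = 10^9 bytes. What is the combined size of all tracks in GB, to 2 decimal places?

10.48 GB

Track A: 40:29 (min:sec) = 2,429 s; 176,400 × 2,429 × 3 × 8 = 10,283,414,400 bytes.
Track B: 18,900 × 867 × 3 × 2 = 98,317,800 bytes.
Track C: 56 min = 3,360 s; 24,000 × 3,360 × 1 × 1 = 80,640,000 bytes.
Track D: 7,350 × 141 × 2 × 1 = 2,072,700 bytes.
Track E: 36,000 × 529 × 1 × 1 = 19,044,000 bytes.
Total = 10,483,488,900 bytes = 10.48 GB.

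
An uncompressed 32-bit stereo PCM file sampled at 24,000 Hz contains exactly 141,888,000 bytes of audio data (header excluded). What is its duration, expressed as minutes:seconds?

12:19

Byte rate = 24,000 × 4 × 2 = 192,000 bytes/s.
Duration = 141,888,000 / 192,000 = 739 s.
739 s = 12:19.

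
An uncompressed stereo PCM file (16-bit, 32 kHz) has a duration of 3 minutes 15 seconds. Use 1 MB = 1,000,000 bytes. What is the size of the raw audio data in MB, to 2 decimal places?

Duration = 3 minutes 15 seconds = 195 s.
Bytes = 32,000 samples/s × 195 s × 2 bytes/sample × 2 ch = 24,960,000 bytes.
24,960,000 / 1,000,000 = 24.96 MB.

24.96 MB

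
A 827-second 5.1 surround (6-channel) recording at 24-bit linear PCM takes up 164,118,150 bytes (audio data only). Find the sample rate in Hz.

11,025 Hz

Bytes = sample_rate × seconds × bytes_per_sample × channels.
sample_rate = 164,118,150 / (827 × 3 × 6) = 164,118,150 / 14,886 = 11,025 Hz.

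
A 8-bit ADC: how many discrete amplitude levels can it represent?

2^8 = 256.

256 levels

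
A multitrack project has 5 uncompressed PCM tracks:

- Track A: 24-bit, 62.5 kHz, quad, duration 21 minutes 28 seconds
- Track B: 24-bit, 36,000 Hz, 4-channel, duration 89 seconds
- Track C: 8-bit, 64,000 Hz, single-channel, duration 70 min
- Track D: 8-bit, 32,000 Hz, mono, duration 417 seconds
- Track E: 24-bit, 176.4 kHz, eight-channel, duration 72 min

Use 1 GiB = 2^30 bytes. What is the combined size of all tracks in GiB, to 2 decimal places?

Track A: 21 minutes 28 seconds = 1,288 s; 62,500 × 1,288 × 3 × 4 = 966,000,000 bytes.
Track B: 36,000 × 89 × 3 × 4 = 38,448,000 bytes.
Track C: 70 min = 4,200 s; 64,000 × 4,200 × 1 × 1 = 268,800,000 bytes.
Track D: 32,000 × 417 × 1 × 1 = 13,344,000 bytes.
Track E: 72 min = 4,320 s; 176,400 × 4,320 × 3 × 8 = 18,289,152,000 bytes.
Total = 19,575,744,000 bytes = 18.23 GiB.

18.23 GiB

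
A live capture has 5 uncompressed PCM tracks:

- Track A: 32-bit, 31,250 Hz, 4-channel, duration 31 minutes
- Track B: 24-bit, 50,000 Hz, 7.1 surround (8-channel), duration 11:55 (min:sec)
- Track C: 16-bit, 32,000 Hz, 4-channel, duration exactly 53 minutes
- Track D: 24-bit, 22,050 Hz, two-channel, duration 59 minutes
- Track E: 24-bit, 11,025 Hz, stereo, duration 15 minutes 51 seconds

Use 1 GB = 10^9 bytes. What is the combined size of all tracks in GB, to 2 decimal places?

Track A: 31 minutes = 1,860 s; 31,250 × 1,860 × 4 × 4 = 930,000,000 bytes.
Track B: 11:55 (min:sec) = 715 s; 50,000 × 715 × 3 × 8 = 858,000,000 bytes.
Track C: exactly 53 minutes = 3,180 s; 32,000 × 3,180 × 2 × 4 = 814,080,000 bytes.
Track D: 59 minutes = 3,540 s; 22,050 × 3,540 × 3 × 2 = 468,342,000 bytes.
Track E: 15 minutes 51 seconds = 951 s; 11,025 × 951 × 3 × 2 = 62,908,650 bytes.
Total = 3,133,330,650 bytes = 3.13 GB.

3.13 GB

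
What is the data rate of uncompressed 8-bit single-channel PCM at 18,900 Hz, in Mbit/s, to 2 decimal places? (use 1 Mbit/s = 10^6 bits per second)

Bit rate = 18,900 × 8 × 1 = 151,200 bits/s.
= 0.15 Mbit/s.

0.15 Mbit/s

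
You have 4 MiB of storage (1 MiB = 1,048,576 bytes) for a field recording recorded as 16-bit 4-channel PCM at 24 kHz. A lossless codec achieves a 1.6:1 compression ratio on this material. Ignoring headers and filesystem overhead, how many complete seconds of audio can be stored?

34 seconds

Uncompressed byte rate = 24,000 × 2 × 4 = 192,000 bytes/s.
After 1.6:1 compression, effective rate ≈ 120000 bytes/s.
Capacity = 4 × 1,048,576 = 4,194,304 bytes.
4,194,304 / effective rate ≈ 34.95 s → 34 seconds.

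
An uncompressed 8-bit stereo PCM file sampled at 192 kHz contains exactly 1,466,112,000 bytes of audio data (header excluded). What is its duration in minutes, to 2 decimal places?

63.63 minutes

Byte rate = 192,000 × 1 × 2 = 384,000 bytes/s.
Duration = 1,466,112,000 / 384,000 = 3,818 s.
3,818 s / 60 = 63.63 minutes.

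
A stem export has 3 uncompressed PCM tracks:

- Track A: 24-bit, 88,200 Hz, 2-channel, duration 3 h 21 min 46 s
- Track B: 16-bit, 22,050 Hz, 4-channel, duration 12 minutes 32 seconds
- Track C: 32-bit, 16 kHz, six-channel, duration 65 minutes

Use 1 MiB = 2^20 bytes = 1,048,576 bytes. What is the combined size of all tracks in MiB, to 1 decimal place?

Track A: 3 h 21 min 46 s = 12,106 s; 88,200 × 12,106 × 3 × 2 = 6,406,495,200 bytes.
Track B: 12 minutes 32 seconds = 752 s; 22,050 × 752 × 2 × 4 = 132,652,800 bytes.
Track C: 65 minutes = 3,900 s; 16,000 × 3,900 × 4 × 6 = 1,497,600,000 bytes.
Total = 8,036,748,000 bytes = 7664.4 MiB.

7664.4 MiB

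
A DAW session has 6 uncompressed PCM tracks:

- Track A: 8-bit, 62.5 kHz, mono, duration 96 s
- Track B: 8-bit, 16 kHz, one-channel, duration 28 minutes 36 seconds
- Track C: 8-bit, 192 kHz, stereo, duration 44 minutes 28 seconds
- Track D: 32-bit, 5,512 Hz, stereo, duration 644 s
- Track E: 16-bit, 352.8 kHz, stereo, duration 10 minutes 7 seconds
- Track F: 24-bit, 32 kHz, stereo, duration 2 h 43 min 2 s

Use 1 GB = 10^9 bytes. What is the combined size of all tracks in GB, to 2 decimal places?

Track A: 62,500 × 96 × 1 × 1 = 6,000,000 bytes.
Track B: 28 minutes 36 seconds = 1,716 s; 16,000 × 1,716 × 1 × 1 = 27,456,000 bytes.
Track C: 44 minutes 28 seconds = 2,668 s; 192,000 × 2,668 × 1 × 2 = 1,024,512,000 bytes.
Track D: 5,512 × 644 × 4 × 2 = 28,397,824 bytes.
Track E: 10 minutes 7 seconds = 607 s; 352,800 × 607 × 2 × 2 = 856,598,400 bytes.
Track F: 2 h 43 min 2 s = 9,782 s; 32,000 × 9,782 × 3 × 2 = 1,878,144,000 bytes.
Total = 3,821,108,224 bytes = 3.82 GB.

3.82 GB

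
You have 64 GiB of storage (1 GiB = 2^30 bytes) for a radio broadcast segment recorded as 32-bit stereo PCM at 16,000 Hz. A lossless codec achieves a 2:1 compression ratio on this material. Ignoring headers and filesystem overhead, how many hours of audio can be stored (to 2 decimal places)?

298.26 hours

Uncompressed byte rate = 16,000 × 4 × 2 = 128,000 bytes/s.
After 2:1 compression, effective rate ≈ 64000 bytes/s.
Capacity = 64 × 1,073,741,824 = 68,719,476,736 bytes.
68,719,476,736 / effective rate ≈ 1073741.82 s → 298.26 hours.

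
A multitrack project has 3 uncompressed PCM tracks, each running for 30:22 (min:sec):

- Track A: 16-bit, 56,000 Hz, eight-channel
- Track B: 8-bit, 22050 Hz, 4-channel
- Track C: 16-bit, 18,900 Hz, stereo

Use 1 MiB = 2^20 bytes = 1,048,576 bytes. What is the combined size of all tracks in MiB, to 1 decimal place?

1841.5 MiB

30:22 (min:sec) = 1,822 s.
Track A: 56,000 × 1,822 × 2 × 8 = 1,632,512,000 bytes.
Track B: 22,050 × 1,822 × 1 × 4 = 160,700,400 bytes.
Track C: 18,900 × 1,822 × 2 × 2 = 137,743,200 bytes.
Total = 1,930,955,600 bytes = 1841.5 MiB.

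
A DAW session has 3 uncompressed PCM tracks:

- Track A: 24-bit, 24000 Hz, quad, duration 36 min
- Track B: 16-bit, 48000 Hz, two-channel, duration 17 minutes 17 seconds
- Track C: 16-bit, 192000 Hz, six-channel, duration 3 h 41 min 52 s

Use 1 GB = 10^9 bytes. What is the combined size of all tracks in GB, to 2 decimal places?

31.49 GB

Track A: 36 min = 2,160 s; 24,000 × 2,160 × 3 × 4 = 622,080,000 bytes.
Track B: 17 minutes 17 seconds = 1,037 s; 48,000 × 1,037 × 2 × 2 = 199,104,000 bytes.
Track C: 3 h 41 min 52 s = 13,312 s; 192,000 × 13,312 × 2 × 6 = 30,670,848,000 bytes.
Total = 31,492,032,000 bytes = 31.49 GB.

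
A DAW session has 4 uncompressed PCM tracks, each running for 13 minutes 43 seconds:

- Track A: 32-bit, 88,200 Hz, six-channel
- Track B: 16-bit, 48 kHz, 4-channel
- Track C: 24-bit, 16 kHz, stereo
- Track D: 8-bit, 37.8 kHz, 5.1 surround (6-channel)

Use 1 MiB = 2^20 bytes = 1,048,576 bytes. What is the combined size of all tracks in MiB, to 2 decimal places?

13 minutes 43 seconds = 823 s.
Track A: 88,200 × 823 × 4 × 6 = 1,742,126,400 bytes.
Track B: 48,000 × 823 × 2 × 4 = 316,032,000 bytes.
Track C: 16,000 × 823 × 3 × 2 = 79,008,000 bytes.
Track D: 37,800 × 823 × 1 × 6 = 186,656,400 bytes.
Total = 2,323,822,800 bytes = 2216.17 MiB.

2216.17 MiB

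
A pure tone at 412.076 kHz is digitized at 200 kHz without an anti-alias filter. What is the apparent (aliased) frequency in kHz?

12.076 kHz

Nyquist = 200,000/2 = 100,000 Hz; 412,076 Hz exceeds it.
Alias = |412,076 − 2×200,000| = |412,076 − 400,000| = 12,076 Hz = 12.076 kHz.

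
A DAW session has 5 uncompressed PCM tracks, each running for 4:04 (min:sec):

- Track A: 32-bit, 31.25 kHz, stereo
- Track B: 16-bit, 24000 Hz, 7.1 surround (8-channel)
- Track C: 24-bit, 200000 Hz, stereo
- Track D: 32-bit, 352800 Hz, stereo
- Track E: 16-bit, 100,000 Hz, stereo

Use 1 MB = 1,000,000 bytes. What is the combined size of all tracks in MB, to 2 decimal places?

1233.76 MB

4:04 (min:sec) = 244 s.
Track A: 31,250 × 244 × 4 × 2 = 61,000,000 bytes.
Track B: 24,000 × 244 × 2 × 8 = 93,696,000 bytes.
Track C: 200,000 × 244 × 3 × 2 = 292,800,000 bytes.
Track D: 352,800 × 244 × 4 × 2 = 688,665,600 bytes.
Track E: 100,000 × 244 × 2 × 2 = 97,600,000 bytes.
Total = 1,233,761,600 bytes = 1233.76 MB.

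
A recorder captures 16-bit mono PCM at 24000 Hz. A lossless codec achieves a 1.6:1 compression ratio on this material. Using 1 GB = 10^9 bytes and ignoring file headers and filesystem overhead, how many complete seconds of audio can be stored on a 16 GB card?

533,333 seconds

Uncompressed byte rate = 24,000 × 2 × 1 = 48,000 bytes/s.
After 1.6:1 compression, effective rate ≈ 30000 bytes/s.
Capacity = 16 × 1,000,000,000 = 16,000,000,000 bytes.
16,000,000,000 / effective rate ≈ 533333.33 s → 533,333 seconds.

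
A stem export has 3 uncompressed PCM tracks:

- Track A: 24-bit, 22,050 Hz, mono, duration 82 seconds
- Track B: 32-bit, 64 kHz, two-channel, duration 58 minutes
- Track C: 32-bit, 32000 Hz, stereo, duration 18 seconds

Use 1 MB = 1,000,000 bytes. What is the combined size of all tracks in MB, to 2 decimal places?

Track A: 22,050 × 82 × 3 × 1 = 5,424,300 bytes.
Track B: 58 minutes = 3,480 s; 64,000 × 3,480 × 4 × 2 = 1,781,760,000 bytes.
Track C: 32,000 × 18 × 4 × 2 = 4,608,000 bytes.
Total = 1,791,792,300 bytes = 1791.79 MB.

1791.79 MB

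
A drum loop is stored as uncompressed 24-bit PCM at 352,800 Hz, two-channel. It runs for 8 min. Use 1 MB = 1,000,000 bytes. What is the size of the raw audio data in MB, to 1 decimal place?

Duration = 8 min = 480 s.
Bytes = 352,800 samples/s × 480 s × 3 bytes/sample × 2 ch = 1,016,064,000 bytes.
1,016,064,000 / 1,000,000 = 1016.1 MB.

1016.1 MB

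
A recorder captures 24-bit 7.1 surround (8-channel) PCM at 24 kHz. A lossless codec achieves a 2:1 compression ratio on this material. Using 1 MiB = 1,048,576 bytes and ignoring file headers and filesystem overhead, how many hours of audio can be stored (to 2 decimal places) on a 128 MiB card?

0.13 hours

Uncompressed byte rate = 24,000 × 3 × 8 = 576,000 bytes/s.
After 2:1 compression, effective rate ≈ 288000 bytes/s.
Capacity = 128 × 1,048,576 = 134,217,728 bytes.
134,217,728 / effective rate ≈ 466.03 s → 0.13 hours.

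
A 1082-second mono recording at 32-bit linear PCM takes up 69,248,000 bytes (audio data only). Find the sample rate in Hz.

Bytes = sample_rate × seconds × bytes_per_sample × channels.
sample_rate = 69,248,000 / (1,082 × 4 × 1) = 69,248,000 / 4,328 = 16,000 Hz.

16,000 Hz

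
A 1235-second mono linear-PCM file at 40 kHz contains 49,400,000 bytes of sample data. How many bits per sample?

Bytes per sample = 49,400,000 / (40,000 × 1,235 × 1) = 49,400,000 / 49,400,000 = 1.
Bit depth = 1 × 8 = 8 bits.

8 bits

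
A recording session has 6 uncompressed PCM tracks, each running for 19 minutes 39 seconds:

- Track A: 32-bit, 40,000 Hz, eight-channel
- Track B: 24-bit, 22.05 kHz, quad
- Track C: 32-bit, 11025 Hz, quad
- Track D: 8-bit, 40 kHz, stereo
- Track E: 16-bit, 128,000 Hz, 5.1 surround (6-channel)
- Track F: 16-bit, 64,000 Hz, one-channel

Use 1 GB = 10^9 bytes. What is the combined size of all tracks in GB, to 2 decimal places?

19 minutes 39 seconds = 1,179 s.
Track A: 40,000 × 1,179 × 4 × 8 = 1,509,120,000 bytes.
Track B: 22,050 × 1,179 × 3 × 4 = 311,963,400 bytes.
Track C: 11,025 × 1,179 × 4 × 4 = 207,975,600 bytes.
Track D: 40,000 × 1,179 × 1 × 2 = 94,320,000 bytes.
Track E: 128,000 × 1,179 × 2 × 6 = 1,810,944,000 bytes.
Track F: 64,000 × 1,179 × 2 × 1 = 150,912,000 bytes.
Total = 4,085,235,000 bytes = 4.09 GB.

4.09 GB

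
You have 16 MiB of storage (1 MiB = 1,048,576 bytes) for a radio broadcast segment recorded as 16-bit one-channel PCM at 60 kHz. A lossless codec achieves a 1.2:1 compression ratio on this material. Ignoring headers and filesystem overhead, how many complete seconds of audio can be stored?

167 seconds

Uncompressed byte rate = 60,000 × 2 × 1 = 120,000 bytes/s.
After 1.2:1 compression, effective rate ≈ 100000 bytes/s.
Capacity = 16 × 1,048,576 = 16,777,216 bytes.
16,777,216 / effective rate ≈ 167.77 s → 167 seconds.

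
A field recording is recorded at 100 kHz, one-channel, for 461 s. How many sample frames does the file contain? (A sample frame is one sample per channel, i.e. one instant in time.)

100,000 samples/s × 461 s = 46,100,000 frames.

46,100,000 sample frames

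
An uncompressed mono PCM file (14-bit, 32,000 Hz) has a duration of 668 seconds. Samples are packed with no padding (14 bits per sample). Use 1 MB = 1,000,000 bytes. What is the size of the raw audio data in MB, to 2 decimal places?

37.41 MB

Bits = 32,000 × 668 × 14 × 1 = 299,264,000 bits = 37,408,000 bytes.
37,408,000 / 1,000,000 = 37.41 MB.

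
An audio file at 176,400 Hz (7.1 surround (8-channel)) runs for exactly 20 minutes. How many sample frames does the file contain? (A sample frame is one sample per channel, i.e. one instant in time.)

exactly 20 minutes = 1,200 s.
176,400 samples/s × 1,200 s = 211,680,000 frames.

211,680,000 sample frames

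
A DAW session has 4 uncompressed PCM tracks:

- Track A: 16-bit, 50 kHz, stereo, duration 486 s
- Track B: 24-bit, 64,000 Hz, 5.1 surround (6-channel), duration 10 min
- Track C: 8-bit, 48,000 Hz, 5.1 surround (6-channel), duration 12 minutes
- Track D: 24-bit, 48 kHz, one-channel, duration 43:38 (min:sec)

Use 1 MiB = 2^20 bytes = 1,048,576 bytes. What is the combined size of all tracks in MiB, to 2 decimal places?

Track A: 50,000 × 486 × 2 × 2 = 97,200,000 bytes.
Track B: 10 min = 600 s; 64,000 × 600 × 3 × 6 = 691,200,000 bytes.
Track C: 12 minutes = 720 s; 48,000 × 720 × 1 × 6 = 207,360,000 bytes.
Track D: 43:38 (min:sec) = 2,618 s; 48,000 × 2,618 × 3 × 1 = 376,992,000 bytes.
Total = 1,372,752,000 bytes = 1309.16 MiB.

1309.16 MiB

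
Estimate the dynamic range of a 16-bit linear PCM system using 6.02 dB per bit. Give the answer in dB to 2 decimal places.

16 × 6.02 = 96.32 dB.

96.32 dB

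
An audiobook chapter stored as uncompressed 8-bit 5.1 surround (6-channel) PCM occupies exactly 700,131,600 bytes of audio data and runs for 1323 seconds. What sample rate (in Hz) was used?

Bytes = sample_rate × seconds × bytes_per_sample × channels.
sample_rate = 700,131,600 / (1,323 × 1 × 6) = 700,131,600 / 7,938 = 88,200 Hz.

88,200 Hz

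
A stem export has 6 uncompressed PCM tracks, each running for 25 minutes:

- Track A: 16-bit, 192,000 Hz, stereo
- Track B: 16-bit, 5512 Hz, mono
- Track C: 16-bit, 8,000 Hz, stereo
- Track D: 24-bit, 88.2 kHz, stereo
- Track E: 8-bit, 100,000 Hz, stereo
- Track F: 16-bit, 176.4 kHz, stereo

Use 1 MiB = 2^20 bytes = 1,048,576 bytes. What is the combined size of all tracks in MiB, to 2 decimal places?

3212.68 MiB

25 minutes = 1,500 s.
Track A: 192,000 × 1,500 × 2 × 2 = 1,152,000,000 bytes.
Track B: 5,512 × 1,500 × 2 × 1 = 16,536,000 bytes.
Track C: 8,000 × 1,500 × 2 × 2 = 48,000,000 bytes.
Track D: 88,200 × 1,500 × 3 × 2 = 793,800,000 bytes.
Track E: 100,000 × 1,500 × 1 × 2 = 300,000,000 bytes.
Track F: 176,400 × 1,500 × 2 × 2 = 1,058,400,000 bytes.
Total = 3,368,736,000 bytes = 3212.68 MiB.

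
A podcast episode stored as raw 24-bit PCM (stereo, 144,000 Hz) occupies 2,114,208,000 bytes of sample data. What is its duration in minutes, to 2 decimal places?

Byte rate = 144,000 × 3 × 2 = 864,000 bytes/s.
Duration = 2,114,208,000 / 864,000 = 2,447 s.
2,447 s / 60 = 40.78 minutes.

40.78 minutes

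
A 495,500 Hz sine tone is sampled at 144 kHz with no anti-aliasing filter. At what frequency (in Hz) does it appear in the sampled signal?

63,500 Hz

Nyquist = 144,000/2 = 72,000 Hz; 495,500 Hz exceeds it.
Alias = |495,500 − 3×144,000| = |495,500 − 432,000| = 63,500 Hz.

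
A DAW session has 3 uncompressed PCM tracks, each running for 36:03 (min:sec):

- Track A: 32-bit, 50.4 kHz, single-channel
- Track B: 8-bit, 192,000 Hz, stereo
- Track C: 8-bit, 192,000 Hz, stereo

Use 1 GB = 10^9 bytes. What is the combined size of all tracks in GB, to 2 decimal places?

36:03 (min:sec) = 2,163 s.
Track A: 50,400 × 2,163 × 4 × 1 = 436,060,800 bytes.
Track B: 192,000 × 2,163 × 1 × 2 = 830,592,000 bytes.
Track C: 192,000 × 2,163 × 1 × 2 = 830,592,000 bytes.
Total = 2,097,244,800 bytes = 2.10 GB.

2.10 GB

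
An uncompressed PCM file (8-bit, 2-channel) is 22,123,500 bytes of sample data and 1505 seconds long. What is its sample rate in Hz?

Bytes = sample_rate × seconds × bytes_per_sample × channels.
sample_rate = 22,123,500 / (1,505 × 1 × 2) = 22,123,500 / 3,010 = 7,350 Hz.

7,350 Hz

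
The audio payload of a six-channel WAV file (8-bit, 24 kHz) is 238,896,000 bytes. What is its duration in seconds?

1,659 seconds

Byte rate = 24,000 × 1 × 6 = 144,000 bytes/s.
Duration = 238,896,000 / 144,000 = 1,659 s.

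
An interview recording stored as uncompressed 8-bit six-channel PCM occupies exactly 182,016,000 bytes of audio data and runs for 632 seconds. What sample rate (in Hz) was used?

Bytes = sample_rate × seconds × bytes_per_sample × channels.
sample_rate = 182,016,000 / (632 × 1 × 6) = 182,016,000 / 3,792 = 48,000 Hz.

48,000 Hz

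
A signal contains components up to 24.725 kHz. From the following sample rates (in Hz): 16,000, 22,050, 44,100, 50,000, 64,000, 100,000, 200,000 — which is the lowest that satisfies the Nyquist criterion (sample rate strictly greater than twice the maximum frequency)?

50,000 Hz

Need sample rate > 2 × 24,725 = 49,450 Hz.
Lowest listed rate above 49,450 Hz is 50,000 Hz.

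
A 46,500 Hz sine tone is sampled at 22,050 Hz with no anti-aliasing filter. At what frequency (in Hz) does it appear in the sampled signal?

2,400 Hz

Nyquist = 22,050/2 = 11,025 Hz; 46,500 Hz exceeds it.
Alias = |46,500 − 2×22,050| = |46,500 − 44,100| = 2,400 Hz.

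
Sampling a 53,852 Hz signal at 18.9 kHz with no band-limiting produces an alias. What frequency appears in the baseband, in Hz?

Nyquist = 18,900/2 = 9,450 Hz; 53,852 Hz exceeds it.
Alias = |53,852 − 3×18,900| = |53,852 − 56,700| = 2,848 Hz.

2,848 Hz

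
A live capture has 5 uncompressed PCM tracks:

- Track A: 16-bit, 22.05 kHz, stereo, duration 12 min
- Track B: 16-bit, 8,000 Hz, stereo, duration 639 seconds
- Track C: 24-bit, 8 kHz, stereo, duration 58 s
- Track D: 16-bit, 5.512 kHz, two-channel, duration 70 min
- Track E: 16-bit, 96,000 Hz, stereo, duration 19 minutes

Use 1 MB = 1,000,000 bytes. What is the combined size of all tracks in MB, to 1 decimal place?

617.1 MB

Track A: 12 min = 720 s; 22,050 × 720 × 2 × 2 = 63,504,000 bytes.
Track B: 8,000 × 639 × 2 × 2 = 20,448,000 bytes.
Track C: 8,000 × 58 × 3 × 2 = 2,784,000 bytes.
Track D: 70 min = 4,200 s; 5,512 × 4,200 × 2 × 2 = 92,601,600 bytes.
Track E: 19 minutes = 1,140 s; 96,000 × 1,140 × 2 × 2 = 437,760,000 bytes.
Total = 617,097,600 bytes = 617.1 MB.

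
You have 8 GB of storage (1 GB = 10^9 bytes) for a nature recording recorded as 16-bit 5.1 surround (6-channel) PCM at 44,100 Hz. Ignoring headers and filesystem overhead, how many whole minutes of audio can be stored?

251 minutes

Uncompressed byte rate = 44,100 × 2 × 6 = 529,200 bytes/s.
Capacity = 8 × 1,000,000,000 = 8,000,000,000 bytes.
8,000,000,000 / 529,200 ≈ 15117.16 s → 251 minutes.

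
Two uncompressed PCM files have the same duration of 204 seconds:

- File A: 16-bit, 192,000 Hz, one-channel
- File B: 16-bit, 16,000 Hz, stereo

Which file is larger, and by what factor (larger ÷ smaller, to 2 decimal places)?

File A, by a factor of 6.00

File A: 192,000 × 2 × 1 = 384,000 bytes/s.
File B: 16,000 × 2 × 2 = 64,000 bytes/s.
File A is larger; ratio = 78,336,000 / 13,056,000 = 6.00.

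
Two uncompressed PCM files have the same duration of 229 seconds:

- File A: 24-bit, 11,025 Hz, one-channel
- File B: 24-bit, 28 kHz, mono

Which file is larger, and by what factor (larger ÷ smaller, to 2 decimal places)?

File A: 11,025 × 3 × 1 = 33,075 bytes/s.
File B: 28,000 × 3 × 1 = 84,000 bytes/s.
File B is larger; ratio = 19,236,000 / 7,574,175 = 2.54.

File B, by a factor of 2.54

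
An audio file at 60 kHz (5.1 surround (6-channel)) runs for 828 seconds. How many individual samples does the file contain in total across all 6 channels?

60,000 × 828 s × 6 ch = 298,080,000 samples.

298,080,000 samples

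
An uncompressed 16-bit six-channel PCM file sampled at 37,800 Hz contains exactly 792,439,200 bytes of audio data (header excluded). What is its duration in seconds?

1,747 seconds

Byte rate = 37,800 × 2 × 6 = 453,600 bytes/s.
Duration = 792,439,200 / 453,600 = 1,747 s.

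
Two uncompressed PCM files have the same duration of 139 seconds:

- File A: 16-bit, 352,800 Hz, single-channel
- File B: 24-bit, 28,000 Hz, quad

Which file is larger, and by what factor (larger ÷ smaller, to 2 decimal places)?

File A: 352,800 × 2 × 1 = 705,600 bytes/s.
File B: 28,000 × 3 × 4 = 336,000 bytes/s.
File A is larger; ratio = 98,078,400 / 46,704,000 = 2.10.

File A, by a factor of 2.10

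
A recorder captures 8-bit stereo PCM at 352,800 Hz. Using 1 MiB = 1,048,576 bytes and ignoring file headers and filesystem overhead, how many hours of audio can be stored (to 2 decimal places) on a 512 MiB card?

Uncompressed byte rate = 352,800 × 1 × 2 = 705,600 bytes/s.
Capacity = 512 × 1,048,576 = 536,870,912 bytes.
536,870,912 / 705,600 ≈ 760.87 s → 0.21 hours.

0.21 hours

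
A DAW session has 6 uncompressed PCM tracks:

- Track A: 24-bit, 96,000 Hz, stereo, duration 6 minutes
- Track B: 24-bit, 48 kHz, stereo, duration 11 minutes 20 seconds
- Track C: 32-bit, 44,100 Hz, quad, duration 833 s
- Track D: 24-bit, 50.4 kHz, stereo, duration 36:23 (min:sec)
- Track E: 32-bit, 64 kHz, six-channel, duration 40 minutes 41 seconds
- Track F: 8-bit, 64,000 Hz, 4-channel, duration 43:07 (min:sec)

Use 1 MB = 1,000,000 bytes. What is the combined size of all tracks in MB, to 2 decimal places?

Track A: 6 minutes = 360 s; 96,000 × 360 × 3 × 2 = 207,360,000 bytes.
Track B: 11 minutes 20 seconds = 680 s; 48,000 × 680 × 3 × 2 = 195,840,000 bytes.
Track C: 44,100 × 833 × 4 × 4 = 587,764,800 bytes.
Track D: 36:23 (min:sec) = 2,183 s; 50,400 × 2,183 × 3 × 2 = 660,139,200 bytes.
Track E: 40 minutes 41 seconds = 2,441 s; 64,000 × 2,441 × 4 × 6 = 3,749,376,000 bytes.
Track F: 43:07 (min:sec) = 2,587 s; 64,000 × 2,587 × 1 × 4 = 662,272,000 bytes.
Total = 6,062,752,000 bytes = 6062.75 MB.

6062.75 MB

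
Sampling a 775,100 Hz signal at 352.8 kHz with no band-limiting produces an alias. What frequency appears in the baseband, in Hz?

69,500 Hz

Nyquist = 352,800/2 = 176,400 Hz; 775,100 Hz exceeds it.
Alias = |775,100 − 2×352,800| = |775,100 − 705,600| = 69,500 Hz.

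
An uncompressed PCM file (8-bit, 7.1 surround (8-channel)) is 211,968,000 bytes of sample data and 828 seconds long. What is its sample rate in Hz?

32,000 Hz

Bytes = sample_rate × seconds × bytes_per_sample × channels.
sample_rate = 211,968,000 / (828 × 1 × 8) = 211,968,000 / 6,624 = 32,000 Hz.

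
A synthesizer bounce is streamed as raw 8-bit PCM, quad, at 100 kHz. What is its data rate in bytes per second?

400,000 bytes/s

Bit rate = 100,000 × 8 × 4 = 3,200,000 bits/s.
3,200,000 / 8 = 400,000 bytes/s.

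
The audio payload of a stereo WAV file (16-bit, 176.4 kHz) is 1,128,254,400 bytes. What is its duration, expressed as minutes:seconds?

Byte rate = 176,400 × 2 × 2 = 705,600 bytes/s.
Duration = 1,128,254,400 / 705,600 = 1,599 s.
1,599 s = 26:39.

26:39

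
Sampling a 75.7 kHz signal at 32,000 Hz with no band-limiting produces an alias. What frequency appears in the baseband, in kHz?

11.7 kHz

Nyquist = 32,000/2 = 16,000 Hz; 75,700 Hz exceeds it.
Alias = |75,700 − 2×32,000| = |75,700 − 64,000| = 11,700 Hz = 11.7 kHz.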